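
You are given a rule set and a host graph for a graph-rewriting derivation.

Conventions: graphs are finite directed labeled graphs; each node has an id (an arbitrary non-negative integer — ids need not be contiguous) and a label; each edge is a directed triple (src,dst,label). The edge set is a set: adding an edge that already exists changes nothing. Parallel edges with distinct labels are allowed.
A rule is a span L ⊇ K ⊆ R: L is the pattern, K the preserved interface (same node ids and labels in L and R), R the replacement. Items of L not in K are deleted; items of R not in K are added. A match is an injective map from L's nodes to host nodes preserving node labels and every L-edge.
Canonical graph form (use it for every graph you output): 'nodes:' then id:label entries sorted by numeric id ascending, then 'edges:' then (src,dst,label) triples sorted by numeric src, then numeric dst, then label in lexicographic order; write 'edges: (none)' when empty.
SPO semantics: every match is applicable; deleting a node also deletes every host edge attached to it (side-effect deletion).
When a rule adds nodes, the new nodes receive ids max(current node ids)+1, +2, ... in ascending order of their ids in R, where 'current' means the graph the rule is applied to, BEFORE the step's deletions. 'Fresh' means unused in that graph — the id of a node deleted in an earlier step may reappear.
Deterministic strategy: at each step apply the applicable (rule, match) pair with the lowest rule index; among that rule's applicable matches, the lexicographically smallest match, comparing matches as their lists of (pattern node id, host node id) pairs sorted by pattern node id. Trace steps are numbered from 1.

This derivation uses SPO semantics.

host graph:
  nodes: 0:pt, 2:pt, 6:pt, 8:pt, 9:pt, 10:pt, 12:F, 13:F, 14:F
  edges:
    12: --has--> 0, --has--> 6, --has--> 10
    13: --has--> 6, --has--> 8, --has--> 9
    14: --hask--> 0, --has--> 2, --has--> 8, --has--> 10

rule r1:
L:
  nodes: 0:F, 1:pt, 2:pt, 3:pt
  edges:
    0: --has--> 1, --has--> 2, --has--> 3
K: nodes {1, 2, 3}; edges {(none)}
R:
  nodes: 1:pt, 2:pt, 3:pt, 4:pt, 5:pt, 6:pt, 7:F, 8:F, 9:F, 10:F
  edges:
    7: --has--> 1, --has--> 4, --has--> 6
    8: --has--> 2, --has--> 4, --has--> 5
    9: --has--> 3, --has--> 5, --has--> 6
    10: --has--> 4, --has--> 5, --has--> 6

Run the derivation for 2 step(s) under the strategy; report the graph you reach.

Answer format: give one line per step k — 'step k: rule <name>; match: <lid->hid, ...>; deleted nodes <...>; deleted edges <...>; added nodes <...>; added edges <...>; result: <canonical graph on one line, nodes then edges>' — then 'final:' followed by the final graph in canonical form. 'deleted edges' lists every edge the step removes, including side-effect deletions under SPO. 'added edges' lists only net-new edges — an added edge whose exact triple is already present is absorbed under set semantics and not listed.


step 1: rule r1; match: 0->12, 1->0, 2->6, 3->10; deleted nodes 12; deleted edges (12,0,has); (12,6,has); (12,10,has); added nodes 15, 16, 17, 18, 19, 20, 21; added edges (18,0,has); (18,15,has); (18,17,has); (19,6,has); (19,15,has); (19,16,has); (20,10,has); (20,16,has); (20,17,has); (21,15,has); (21,16,has); (21,17,has); result: nodes: 0:pt, 2:pt, 6:pt, 8:pt, 9:pt, 10:pt, 13:F, 14:F, 15:pt, 16:pt, 17:pt, 18:F, 19:F, 20:F, 21:F edges: (13,6,has); (13,8,has); (13,9,has); (14,0,hask); (14,2,has); (14,8,has); (14,10,has); (18,0,has); (18,15,has); (18,17,has); (19,6,has); (19,15,has); (19,16,has); (20,10,has); (20,16,has); (20,17,has); (21,15,has); (21,16,has); (21,17,has)
step 2: rule r1; match: 0->13, 1->6, 2->8, 3->9; deleted nodes 13; deleted edges (13,6,has); (13,8,has); (13,9,has); added nodes 22, 23, 24, 25, 26, 27, 28; added edges (25,6,has); (25,22,has); (25,24,has); (26,8,has); (26,22,has); (26,23,has); (27,9,has); (27,23,has); (27,24,has); (28,22,has); (28,23,has); (28,24,has); result: nodes: 0:pt, 2:pt, 6:pt, 8:pt, 9:pt, 10:pt, 14:F, 15:pt, 16:pt, 17:pt, 18:F, 19:F, 20:F, 21:F, 22:pt, 23:pt, 24:pt, 25:F, 26:F, 27:F, 28:F edges: (14,0,hask); (14,2,has); (14,8,has); (14,10,has); (18,0,has); (18,15,has); (18,17,has); (19,6,has); (19,15,has); (19,16,has); (20,10,has); (20,16,has); (20,17,has); (21,15,has); (21,16,has); (21,17,has); (25,6,has); (25,22,has); (25,24,has); (26,8,has); (26,22,has); (26,23,has); (27,9,has); (27,23,has); (27,24,has); (28,22,has); (28,23,has); (28,24,has)
final:
nodes: 0:pt, 2:pt, 6:pt, 8:pt, 9:pt, 10:pt, 14:F, 15:pt, 16:pt, 17:pt, 18:F, 19:F, 20:F, 21:F, 22:pt, 23:pt, 24:pt, 25:F, 26:F, 27:F, 28:F
edges: (14,0,hask); (14,2,has); (14,8,has); (14,10,has); (18,0,has); (18,15,has); (18,17,has); (19,6,has); (19,15,has); (19,16,has); (20,10,has); (20,16,has); (20,17,has); (21,15,has); (21,16,has); (21,17,has); (25,6,has); (25,22,has); (25,24,has); (26,8,has); (26,22,has); (26,23,has); (27,9,has); (27,23,has); (27,24,has); (28,22,has); (28,23,has); (28,24,has)


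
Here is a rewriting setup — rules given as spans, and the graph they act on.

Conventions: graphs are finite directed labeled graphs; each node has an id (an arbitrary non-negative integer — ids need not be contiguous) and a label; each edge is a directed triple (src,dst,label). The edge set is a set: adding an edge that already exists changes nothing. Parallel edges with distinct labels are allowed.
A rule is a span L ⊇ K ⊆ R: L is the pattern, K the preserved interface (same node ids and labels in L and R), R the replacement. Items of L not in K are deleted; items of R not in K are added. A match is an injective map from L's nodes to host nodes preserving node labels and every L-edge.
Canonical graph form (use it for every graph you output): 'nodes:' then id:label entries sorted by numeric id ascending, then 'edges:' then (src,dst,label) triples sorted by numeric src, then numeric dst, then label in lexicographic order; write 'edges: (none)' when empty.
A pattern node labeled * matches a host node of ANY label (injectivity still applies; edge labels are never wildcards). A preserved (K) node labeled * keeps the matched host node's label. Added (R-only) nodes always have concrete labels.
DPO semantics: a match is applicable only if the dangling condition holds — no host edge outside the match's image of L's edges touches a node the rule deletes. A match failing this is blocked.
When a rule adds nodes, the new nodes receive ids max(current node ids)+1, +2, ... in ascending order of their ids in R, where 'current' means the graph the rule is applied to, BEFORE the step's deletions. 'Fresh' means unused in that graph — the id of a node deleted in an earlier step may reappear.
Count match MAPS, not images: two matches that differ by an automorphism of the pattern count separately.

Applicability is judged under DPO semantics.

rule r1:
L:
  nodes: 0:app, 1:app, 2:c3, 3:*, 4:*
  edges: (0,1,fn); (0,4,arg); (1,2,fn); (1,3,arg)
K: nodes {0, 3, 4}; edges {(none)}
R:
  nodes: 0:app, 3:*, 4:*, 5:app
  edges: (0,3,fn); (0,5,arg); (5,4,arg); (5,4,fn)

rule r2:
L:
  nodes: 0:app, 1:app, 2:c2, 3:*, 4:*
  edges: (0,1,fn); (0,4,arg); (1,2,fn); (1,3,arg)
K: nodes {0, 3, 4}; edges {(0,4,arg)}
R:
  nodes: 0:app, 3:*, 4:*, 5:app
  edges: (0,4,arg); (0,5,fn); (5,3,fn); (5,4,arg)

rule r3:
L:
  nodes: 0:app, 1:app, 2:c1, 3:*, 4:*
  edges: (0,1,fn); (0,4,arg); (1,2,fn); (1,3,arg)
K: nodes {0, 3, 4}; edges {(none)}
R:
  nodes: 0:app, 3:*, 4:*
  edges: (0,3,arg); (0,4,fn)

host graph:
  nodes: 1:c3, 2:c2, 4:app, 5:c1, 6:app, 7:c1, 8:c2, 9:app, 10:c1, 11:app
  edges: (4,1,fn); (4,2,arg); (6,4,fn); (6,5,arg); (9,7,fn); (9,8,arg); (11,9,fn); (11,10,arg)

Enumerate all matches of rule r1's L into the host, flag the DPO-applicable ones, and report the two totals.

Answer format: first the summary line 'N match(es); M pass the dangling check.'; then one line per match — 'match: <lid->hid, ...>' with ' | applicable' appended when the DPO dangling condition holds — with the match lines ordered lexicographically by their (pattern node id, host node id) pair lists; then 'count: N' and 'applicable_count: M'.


1 match(es); 1 pass the dangling check.
match: 0->6, 1->4, 2->1, 3->2, 4->5 | applicable
count: 1
applicable_count: 1


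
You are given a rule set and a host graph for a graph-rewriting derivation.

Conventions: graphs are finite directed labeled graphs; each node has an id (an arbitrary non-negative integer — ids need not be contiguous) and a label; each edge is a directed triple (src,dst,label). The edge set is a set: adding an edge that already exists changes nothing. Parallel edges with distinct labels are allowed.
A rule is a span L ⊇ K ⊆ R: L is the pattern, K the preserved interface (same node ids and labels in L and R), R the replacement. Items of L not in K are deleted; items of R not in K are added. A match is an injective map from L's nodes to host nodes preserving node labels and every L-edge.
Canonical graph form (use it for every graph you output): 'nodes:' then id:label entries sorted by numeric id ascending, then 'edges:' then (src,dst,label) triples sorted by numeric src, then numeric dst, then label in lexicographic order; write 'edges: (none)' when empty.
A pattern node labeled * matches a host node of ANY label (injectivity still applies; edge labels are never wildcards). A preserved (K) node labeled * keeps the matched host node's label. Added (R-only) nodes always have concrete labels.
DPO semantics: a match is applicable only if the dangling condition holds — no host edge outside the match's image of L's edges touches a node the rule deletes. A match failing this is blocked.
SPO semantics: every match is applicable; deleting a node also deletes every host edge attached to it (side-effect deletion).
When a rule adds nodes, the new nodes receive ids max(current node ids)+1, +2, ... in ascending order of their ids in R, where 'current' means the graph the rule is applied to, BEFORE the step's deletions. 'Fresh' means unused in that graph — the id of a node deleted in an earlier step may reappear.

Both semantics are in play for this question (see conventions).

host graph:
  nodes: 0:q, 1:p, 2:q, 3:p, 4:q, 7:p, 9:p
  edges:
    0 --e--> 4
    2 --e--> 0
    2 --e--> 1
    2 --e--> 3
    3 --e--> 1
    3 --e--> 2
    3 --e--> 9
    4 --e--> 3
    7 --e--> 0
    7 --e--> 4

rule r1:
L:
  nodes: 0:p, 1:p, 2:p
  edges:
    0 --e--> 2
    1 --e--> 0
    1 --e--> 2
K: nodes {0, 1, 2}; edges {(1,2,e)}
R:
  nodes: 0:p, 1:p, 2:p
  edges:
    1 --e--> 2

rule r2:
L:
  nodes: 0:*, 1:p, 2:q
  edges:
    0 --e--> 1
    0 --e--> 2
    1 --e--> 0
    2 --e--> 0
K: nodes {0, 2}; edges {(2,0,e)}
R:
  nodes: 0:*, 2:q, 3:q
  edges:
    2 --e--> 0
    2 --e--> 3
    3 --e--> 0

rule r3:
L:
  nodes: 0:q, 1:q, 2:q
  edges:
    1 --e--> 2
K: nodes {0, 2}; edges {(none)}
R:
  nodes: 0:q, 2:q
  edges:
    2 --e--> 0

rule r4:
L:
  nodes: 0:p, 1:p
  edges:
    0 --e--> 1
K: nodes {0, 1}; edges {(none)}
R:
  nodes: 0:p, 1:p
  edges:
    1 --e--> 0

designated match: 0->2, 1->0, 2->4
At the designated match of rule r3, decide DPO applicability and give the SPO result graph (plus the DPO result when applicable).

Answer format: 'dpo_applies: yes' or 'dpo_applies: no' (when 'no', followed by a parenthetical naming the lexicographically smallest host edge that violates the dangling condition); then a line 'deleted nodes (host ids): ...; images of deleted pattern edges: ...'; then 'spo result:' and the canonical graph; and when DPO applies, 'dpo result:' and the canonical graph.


dpo_applies: no
(the rule deletes node 0, which keeps host edge (2,0,e) outside the match image — the dangling condition fails, DPO blocks; SPO proceeds and side-deletes such edges)
deleted nodes (host ids): 0; images of deleted pattern edges: (0,4,e)
spo result:
nodes: 1:p, 2:q, 3:p, 4:q, 7:p, 9:p
edges: (2,1,e); (2,3,e); (3,1,e); (3,2,e); (3,9,e); (4,2,e); (4,3,e); (7,4,e)


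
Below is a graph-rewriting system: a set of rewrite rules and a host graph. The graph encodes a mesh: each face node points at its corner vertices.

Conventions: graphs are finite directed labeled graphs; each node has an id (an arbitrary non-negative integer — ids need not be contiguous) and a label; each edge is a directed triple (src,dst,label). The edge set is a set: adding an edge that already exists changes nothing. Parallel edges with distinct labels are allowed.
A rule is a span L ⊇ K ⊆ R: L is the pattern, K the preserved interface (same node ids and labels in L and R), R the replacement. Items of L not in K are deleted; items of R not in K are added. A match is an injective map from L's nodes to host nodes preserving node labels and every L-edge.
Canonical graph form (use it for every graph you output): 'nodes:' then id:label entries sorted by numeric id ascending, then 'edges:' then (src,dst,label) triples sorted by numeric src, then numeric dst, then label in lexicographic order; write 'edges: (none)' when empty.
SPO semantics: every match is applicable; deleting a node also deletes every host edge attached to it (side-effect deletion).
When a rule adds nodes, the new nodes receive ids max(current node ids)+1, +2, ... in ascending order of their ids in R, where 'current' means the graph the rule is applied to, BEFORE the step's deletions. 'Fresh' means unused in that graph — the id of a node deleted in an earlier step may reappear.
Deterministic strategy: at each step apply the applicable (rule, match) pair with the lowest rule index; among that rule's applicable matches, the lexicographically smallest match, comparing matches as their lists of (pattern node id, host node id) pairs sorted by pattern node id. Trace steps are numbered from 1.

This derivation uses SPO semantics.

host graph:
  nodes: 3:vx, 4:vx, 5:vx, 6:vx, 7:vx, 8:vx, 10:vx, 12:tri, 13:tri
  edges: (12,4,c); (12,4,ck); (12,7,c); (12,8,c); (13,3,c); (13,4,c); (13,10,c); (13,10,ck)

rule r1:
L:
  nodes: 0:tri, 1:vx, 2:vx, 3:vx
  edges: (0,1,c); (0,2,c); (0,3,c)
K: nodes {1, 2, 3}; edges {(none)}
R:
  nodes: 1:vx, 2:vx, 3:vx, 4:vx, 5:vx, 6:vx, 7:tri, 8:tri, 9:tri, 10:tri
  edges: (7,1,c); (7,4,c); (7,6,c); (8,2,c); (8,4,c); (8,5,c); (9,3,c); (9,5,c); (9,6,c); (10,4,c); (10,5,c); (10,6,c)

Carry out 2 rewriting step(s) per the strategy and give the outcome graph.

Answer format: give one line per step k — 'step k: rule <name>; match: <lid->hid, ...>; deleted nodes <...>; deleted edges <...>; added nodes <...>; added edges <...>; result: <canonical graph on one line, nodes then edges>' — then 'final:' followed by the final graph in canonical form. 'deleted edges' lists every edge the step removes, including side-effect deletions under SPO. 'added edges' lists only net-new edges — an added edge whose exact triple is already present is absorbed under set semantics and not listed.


step 1: rule r1; match: 0->12, 1->4, 2->7, 3->8; deleted nodes 12; deleted edges (12,4,c); (12,4,ck); (12,7,c); (12,8,c); added nodes 14, 15, 16, 17, 18, 19, 20; added edges (17,4,c); (17,14,c); (17,16,c); (18,7,c); (18,14,c); (18,15,c); (19,8,c); (19,15,c); (19,16,c); (20,14,c); (20,15,c); (20,16,c); result: nodes: 3:vx, 4:vx, 5:vx, 6:vx, 7:vx, 8:vx, 10:vx, 13:tri, 14:vx, 15:vx, 16:vx, 17:tri, 18:tri, 19:tri, 20:tri edges: (13,3,c); (13,4,c); (13,10,c); (13,10,ck); (17,4,c); (17,14,c); (17,16,c); (18,7,c); (18,14,c); (18,15,c); (19,8,c); (19,15,c); (19,16,c); (20,14,c); (20,15,c); (20,16,c)
step 2: rule r1; match: 0->13, 1->3, 2->4, 3->10; deleted nodes 13; deleted edges (13,3,c); (13,4,c); (13,10,c); (13,10,ck); added nodes 21, 22, 23, 24, 25, 26, 27; added edges (24,3,c); (24,21,c); (24,23,c); (25,4,c); (25,21,c); (25,22,c); (26,10,c); (26,22,c); (26,23,c); (27,21,c); (27,22,c); (27,23,c); result: nodes: 3:vx, 4:vx, 5:vx, 6:vx, 7:vx, 8:vx, 10:vx, 14:vx, 15:vx, 16:vx, 17:tri, 18:tri, 19:tri, 20:tri, 21:vx, 22:vx, 23:vx, 24:tri, 25:tri, 26:tri, 27:tri edges: (17,4,c); (17,14,c); (17,16,c); (18,7,c); (18,14,c); (18,15,c); (19,8,c); (19,15,c); (19,16,c); (20,14,c); (20,15,c); (20,16,c); (24,3,c); (24,21,c); (24,23,c); (25,4,c); (25,21,c); (25,22,c); (26,10,c); (26,22,c); (26,23,c); (27,21,c); (27,22,c); (27,23,c)
final:
nodes: 3:vx, 4:vx, 5:vx, 6:vx, 7:vx, 8:vx, 10:vx, 14:vx, 15:vx, 16:vx, 17:tri, 18:tri, 19:tri, 20:tri, 21:vx, 22:vx, 23:vx, 24:tri, 25:tri, 26:tri, 27:tri
edges: (17,4,c); (17,14,c); (17,16,c); (18,7,c); (18,14,c); (18,15,c); (19,8,c); (19,15,c); (19,16,c); (20,14,c); (20,15,c); (20,16,c); (24,3,c); (24,21,c); (24,23,c); (25,4,c); (25,21,c); (25,22,c); (26,10,c); (26,22,c); (26,23,c); (27,21,c); (27,22,c); (27,23,c)


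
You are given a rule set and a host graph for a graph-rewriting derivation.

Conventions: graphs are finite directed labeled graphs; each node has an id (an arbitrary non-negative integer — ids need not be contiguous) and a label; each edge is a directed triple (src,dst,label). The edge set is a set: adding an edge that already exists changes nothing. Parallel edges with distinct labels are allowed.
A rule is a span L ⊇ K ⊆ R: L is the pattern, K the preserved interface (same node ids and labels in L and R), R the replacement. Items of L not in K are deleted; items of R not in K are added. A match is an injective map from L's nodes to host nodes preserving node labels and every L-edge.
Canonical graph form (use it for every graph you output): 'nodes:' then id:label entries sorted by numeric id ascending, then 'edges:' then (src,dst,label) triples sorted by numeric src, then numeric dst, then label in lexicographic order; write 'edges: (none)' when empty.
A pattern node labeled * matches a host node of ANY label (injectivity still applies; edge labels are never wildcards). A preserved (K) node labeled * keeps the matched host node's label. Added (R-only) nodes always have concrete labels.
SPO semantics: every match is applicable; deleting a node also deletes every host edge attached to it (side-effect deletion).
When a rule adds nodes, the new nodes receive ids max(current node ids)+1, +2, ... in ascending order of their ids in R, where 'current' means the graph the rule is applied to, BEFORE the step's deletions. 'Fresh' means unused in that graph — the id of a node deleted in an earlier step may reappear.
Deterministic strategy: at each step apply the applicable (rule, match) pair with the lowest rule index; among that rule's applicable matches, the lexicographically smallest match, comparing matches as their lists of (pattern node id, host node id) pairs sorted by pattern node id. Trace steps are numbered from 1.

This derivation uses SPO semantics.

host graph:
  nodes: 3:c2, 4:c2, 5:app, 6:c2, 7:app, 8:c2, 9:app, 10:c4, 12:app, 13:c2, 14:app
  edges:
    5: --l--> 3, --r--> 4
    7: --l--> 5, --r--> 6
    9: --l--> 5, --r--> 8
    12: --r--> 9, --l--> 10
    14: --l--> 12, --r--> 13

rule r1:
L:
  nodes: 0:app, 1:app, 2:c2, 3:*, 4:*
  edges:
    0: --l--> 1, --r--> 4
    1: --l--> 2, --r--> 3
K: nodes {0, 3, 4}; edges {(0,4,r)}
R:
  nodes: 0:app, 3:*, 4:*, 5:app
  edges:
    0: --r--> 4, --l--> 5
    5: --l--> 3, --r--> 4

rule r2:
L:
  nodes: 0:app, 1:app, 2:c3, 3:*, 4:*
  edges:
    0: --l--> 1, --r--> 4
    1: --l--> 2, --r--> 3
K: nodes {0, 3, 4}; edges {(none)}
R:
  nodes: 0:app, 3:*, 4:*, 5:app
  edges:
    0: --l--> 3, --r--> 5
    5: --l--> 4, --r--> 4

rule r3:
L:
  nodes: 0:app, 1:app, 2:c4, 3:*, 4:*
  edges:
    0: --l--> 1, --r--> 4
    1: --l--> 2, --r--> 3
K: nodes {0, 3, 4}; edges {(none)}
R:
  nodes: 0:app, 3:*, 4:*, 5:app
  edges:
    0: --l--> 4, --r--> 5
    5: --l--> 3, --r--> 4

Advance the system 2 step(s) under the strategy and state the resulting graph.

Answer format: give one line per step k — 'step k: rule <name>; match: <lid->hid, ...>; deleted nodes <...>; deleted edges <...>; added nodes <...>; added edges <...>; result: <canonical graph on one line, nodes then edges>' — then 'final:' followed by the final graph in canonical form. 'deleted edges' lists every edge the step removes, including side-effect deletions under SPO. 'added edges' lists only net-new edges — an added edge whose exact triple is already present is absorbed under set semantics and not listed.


step 1: rule r1; match: 0->7, 1->5, 2->3, 3->4, 4->6; deleted nodes 3, 5; deleted edges (5,3,l); (5,4,r); (7,5,l); (9,5,l); added nodes 15; added edges (7,15,l); (15,4,l); (15,6,r); result: nodes: 4:c2, 6:c2, 7:app, 8:c2, 9:app, 10:c4, 12:app, 13:c2, 14:app, 15:app edges: (7,6,r); (7,15,l); (9,8,r); (12,9,r); (12,10,l); (14,12,l); (14,13,r); (15,4,l); (15,6,r)
step 2: rule r3; match: 0->14, 1->12, 2->10, 3->9, 4->13; deleted nodes 10, 12; deleted edges (12,9,r); (12,10,l); (14,12,l); (14,13,r); added nodes 16; added edges (14,13,l); (14,16,r); (16,9,l); (16,13,r); result: nodes: 4:c2, 6:c2, 7:app, 8:c2, 9:app, 13:c2, 14:app, 15:app, 16:app edges: (7,6,r); (7,15,l); (9,8,r); (14,13,l); (14,16,r); (15,4,l); (15,6,r); (16,9,l); (16,13,r)
final:
nodes: 4:c2, 6:c2, 7:app, 8:c2, 9:app, 13:c2, 14:app, 15:app, 16:app
edges: (7,6,r); (7,15,l); (9,8,r); (14,13,l); (14,16,r); (15,4,l); (15,6,r); (16,9,l); (16,13,r)


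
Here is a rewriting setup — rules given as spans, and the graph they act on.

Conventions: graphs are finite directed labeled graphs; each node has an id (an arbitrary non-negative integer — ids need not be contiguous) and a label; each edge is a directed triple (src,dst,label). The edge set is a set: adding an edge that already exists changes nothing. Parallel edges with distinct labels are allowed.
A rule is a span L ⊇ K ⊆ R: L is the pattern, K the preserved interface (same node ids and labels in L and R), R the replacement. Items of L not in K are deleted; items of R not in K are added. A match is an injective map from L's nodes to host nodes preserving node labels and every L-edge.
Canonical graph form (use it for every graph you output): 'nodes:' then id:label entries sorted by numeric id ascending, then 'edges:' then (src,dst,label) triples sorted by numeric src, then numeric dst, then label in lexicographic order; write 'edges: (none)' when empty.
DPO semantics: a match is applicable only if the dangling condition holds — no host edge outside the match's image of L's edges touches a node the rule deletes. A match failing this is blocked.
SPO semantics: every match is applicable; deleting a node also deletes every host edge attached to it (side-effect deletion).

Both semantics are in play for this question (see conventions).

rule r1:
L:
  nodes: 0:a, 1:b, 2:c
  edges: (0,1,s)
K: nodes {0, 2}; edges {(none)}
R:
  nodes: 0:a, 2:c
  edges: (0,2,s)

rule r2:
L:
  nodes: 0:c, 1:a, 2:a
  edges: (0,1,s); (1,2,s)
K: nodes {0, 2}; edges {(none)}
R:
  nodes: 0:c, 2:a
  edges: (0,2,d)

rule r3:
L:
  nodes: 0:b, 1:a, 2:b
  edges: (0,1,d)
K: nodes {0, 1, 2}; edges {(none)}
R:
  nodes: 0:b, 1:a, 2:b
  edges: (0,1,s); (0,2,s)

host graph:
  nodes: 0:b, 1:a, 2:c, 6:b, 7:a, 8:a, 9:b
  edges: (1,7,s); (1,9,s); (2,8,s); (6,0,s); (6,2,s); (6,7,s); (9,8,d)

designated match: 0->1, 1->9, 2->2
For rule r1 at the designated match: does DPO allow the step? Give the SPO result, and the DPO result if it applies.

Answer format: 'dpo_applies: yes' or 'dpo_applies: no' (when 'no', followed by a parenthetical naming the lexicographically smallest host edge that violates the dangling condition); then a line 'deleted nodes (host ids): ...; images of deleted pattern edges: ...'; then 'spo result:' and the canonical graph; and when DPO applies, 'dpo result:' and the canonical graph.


dpo_applies: no
(the rule deletes node 9, which keeps host edge (9,8,d) outside the match image — the dangling condition fails, DPO blocks; SPO proceeds and side-deletes such edges)
deleted nodes (host ids): 9; images of deleted pattern edges: (1,9,s)
spo result:
nodes: 0:b, 1:a, 2:c, 6:b, 7:a, 8:a
edges: (1,2,s); (1,7,s); (2,8,s); (6,0,s); (6,2,s); (6,7,s)


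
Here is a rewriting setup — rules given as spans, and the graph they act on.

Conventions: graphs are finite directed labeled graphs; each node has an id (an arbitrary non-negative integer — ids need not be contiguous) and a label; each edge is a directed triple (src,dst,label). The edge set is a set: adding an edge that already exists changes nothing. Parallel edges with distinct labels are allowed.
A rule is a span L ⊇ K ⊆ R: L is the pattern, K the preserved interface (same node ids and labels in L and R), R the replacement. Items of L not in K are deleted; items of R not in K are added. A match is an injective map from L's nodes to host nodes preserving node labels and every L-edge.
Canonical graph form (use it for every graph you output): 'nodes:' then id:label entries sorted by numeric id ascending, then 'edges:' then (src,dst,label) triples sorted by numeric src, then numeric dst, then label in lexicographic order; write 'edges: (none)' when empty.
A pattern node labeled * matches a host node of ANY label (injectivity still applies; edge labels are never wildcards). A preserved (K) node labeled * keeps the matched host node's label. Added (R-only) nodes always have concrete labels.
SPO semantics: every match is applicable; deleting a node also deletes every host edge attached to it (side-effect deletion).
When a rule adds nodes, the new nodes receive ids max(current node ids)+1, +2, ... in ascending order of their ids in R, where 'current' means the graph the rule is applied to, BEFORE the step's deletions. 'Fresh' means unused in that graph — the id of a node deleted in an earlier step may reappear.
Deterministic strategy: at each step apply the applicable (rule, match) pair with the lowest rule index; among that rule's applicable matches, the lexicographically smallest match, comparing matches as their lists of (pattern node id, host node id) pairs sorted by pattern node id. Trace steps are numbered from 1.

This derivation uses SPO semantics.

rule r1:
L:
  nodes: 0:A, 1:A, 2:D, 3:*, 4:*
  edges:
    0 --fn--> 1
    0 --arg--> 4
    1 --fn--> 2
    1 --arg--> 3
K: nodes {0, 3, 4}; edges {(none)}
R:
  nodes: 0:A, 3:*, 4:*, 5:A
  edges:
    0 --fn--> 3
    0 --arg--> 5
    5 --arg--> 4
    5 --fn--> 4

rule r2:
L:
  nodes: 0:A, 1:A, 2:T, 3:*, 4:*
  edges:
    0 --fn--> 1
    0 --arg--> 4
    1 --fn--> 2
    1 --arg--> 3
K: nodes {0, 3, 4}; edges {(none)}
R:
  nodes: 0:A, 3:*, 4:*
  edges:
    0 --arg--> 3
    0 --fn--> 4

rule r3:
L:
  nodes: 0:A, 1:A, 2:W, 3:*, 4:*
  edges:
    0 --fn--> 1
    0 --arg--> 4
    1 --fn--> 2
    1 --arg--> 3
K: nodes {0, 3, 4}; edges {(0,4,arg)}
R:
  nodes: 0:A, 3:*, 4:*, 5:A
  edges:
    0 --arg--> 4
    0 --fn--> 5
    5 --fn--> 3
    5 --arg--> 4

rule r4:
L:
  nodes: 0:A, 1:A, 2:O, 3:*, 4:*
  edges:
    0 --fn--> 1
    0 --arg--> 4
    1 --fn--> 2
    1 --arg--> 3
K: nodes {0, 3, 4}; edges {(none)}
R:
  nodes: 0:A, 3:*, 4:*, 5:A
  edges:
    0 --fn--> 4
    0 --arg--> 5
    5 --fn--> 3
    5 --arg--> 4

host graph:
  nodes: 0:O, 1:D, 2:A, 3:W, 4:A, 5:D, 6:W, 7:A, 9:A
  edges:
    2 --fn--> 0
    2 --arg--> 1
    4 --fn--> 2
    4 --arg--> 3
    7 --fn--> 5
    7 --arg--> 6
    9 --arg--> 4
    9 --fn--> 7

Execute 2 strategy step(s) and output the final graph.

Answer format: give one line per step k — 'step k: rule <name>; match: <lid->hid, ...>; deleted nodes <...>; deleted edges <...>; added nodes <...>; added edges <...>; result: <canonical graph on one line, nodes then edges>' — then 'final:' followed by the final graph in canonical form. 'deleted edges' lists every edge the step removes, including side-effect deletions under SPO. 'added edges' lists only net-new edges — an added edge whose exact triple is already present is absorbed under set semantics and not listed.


step 1: rule r1; match: 0->9, 1->7, 2->5, 3->6, 4->4; deleted nodes 5, 7; deleted edges (7,5,fn); (7,6,arg); (9,4,arg); (9,7,fn); added nodes 10; added edges (9,6,fn); (9,10,arg); (10,4,arg); (10,4,fn); result: nodes: 0:O, 1:D, 2:A, 3:W, 4:A, 6:W, 9:A, 10:A edges: (2,0,fn); (2,1,arg); (4,2,fn); (4,3,arg); (9,6,fn); (9,10,arg); (10,4,arg); (10,4,fn)
step 2: rule r4; match: 0->4, 1->2, 2->0, 3->1, 4->3; deleted nodes 0, 2; deleted edges (2,0,fn); (2,1,arg); (4,2,fn); (4,3,arg); added nodes 11; added edges (4,3,fn); (4,11,arg); (11,1,fn); (11,3,arg); result: nodes: 1:D, 3:W, 4:A, 6:W, 9:A, 10:A, 11:A edges: (4,3,fn); (4,11,arg); (9,6,fn); (9,10,arg); (10,4,arg); (10,4,fn); (11,1,fn); (11,3,arg)
final:
nodes: 1:D, 3:W, 4:A, 6:W, 9:A, 10:A, 11:A
edges: (4,3,fn); (4,11,arg); (9,6,fn); (9,10,arg); (10,4,arg); (10,4,fn); (11,1,fn); (11,3,arg)


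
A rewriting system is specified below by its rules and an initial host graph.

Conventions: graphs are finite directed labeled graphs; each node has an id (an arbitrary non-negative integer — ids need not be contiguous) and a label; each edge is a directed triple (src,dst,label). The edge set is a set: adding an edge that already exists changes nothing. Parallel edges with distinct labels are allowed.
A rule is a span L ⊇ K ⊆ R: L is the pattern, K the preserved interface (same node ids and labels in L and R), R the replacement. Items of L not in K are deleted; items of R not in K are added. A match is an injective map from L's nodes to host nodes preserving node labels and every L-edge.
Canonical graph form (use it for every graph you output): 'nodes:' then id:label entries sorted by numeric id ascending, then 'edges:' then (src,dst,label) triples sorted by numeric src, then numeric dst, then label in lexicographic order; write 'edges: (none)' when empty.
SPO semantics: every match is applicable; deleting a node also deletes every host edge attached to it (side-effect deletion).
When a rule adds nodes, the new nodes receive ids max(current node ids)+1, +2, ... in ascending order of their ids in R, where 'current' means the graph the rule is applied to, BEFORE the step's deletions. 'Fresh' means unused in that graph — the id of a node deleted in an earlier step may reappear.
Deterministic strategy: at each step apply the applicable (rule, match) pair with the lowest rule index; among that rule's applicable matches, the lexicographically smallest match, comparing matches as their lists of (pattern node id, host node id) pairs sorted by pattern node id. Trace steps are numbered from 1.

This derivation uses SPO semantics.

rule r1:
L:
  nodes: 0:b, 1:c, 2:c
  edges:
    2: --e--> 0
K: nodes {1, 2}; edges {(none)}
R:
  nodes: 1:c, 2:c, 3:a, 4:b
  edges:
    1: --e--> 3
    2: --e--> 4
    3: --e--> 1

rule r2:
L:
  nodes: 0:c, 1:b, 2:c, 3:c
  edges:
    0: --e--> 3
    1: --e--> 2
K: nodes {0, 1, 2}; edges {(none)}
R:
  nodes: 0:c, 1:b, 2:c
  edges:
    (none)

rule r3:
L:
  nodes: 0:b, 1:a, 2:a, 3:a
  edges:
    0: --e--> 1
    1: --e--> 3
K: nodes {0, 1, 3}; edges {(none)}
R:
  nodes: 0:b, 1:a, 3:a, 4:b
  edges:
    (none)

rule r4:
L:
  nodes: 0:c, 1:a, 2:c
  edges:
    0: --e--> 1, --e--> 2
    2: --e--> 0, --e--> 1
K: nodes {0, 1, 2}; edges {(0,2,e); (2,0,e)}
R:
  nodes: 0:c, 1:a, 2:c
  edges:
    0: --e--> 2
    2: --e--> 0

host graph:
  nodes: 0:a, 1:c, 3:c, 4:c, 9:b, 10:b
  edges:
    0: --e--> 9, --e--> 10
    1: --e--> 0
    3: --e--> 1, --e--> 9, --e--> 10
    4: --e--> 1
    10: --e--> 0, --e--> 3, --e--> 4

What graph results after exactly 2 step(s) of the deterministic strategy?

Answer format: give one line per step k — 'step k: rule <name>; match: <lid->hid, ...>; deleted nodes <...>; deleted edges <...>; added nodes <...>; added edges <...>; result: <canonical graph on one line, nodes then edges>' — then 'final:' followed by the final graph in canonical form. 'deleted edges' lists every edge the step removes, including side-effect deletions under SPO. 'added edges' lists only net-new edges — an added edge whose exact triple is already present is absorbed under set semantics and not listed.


step 1: rule r1; match: 0->9, 1->1, 2->3; deleted nodes 9; deleted edges (0,9,e); (3,9,e); added nodes 11, 12; added edges (1,11,e); (3,12,e); (11,1,e); result: nodes: 0:a, 1:c, 3:c, 4:c, 10:b, 11:a, 12:b edges: (0,10,e); (1,0,e); (1,11,e); (3,1,e); (3,10,e); (3,12,e); (4,1,e); (10,0,e); (10,3,e); (10,4,e); (11,1,e)
step 2: rule r1; match: 0->10, 1->1, 2->3; deleted nodes 10; deleted edges (0,10,e); (3,10,e); (10,0,e); (10,3,e); (10,4,e); added nodes 13, 14; added edges (1,13,e); (3,14,e); (13,1,e); result: nodes: 0:a, 1:c, 3:c, 4:c, 11:a, 12:b, 13:a, 14:b edges: (1,0,e); (1,11,e); (1,13,e); (3,1,e); (3,12,e); (3,14,e); (4,1,e); (11,1,e); (13,1,e)
final:
nodes: 0:a, 1:c, 3:c, 4:c, 11:a, 12:b, 13:a, 14:b
edges: (1,0,e); (1,11,e); (1,13,e); (3,1,e); (3,12,e); (3,14,e); (4,1,e); (11,1,e); (13,1,e)


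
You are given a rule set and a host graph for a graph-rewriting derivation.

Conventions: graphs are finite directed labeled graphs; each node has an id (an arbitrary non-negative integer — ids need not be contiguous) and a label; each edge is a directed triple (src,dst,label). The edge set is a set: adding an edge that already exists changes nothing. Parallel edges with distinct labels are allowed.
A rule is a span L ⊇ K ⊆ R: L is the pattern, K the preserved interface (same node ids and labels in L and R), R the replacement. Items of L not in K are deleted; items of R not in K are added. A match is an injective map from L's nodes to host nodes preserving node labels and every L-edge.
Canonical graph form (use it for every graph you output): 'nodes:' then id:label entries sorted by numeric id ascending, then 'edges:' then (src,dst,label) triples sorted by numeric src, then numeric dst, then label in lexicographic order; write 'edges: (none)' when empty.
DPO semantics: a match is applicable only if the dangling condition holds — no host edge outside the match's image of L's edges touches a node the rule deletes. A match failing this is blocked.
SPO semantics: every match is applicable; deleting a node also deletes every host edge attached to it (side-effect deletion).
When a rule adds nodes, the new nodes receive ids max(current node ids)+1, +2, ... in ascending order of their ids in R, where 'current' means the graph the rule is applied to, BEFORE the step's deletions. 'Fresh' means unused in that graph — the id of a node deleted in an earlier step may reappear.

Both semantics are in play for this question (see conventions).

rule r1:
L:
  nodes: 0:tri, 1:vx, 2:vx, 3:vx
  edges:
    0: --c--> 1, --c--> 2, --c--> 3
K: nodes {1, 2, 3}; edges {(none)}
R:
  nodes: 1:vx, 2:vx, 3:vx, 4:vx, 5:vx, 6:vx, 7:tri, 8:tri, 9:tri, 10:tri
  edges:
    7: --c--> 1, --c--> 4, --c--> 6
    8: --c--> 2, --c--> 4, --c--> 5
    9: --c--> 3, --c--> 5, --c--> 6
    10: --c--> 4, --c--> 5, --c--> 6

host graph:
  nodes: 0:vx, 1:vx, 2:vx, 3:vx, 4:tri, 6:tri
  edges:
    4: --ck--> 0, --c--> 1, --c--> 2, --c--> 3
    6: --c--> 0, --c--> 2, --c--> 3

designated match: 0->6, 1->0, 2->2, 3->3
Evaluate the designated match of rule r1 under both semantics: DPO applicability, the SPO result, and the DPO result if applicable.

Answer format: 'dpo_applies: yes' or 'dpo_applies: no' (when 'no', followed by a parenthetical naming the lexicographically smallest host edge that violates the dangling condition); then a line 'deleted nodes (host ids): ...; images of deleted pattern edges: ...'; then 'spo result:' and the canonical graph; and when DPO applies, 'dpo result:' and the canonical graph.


dpo_applies: yes
deleted nodes (host ids): 6; images of deleted pattern edges: (6,0,c); (6,2,c); (6,3,c)
spo result:
nodes: 0:vx, 1:vx, 2:vx, 3:vx, 4:tri, 7:vx, 8:vx, 9:vx, 10:tri, 11:tri, 12:tri, 13:tri
edges: (4,0,ck); (4,1,c); (4,2,c); (4,3,c); (10,0,c); (10,7,c); (10,9,c); (11,2,c); (11,7,c); (11,8,c); (12,3,c); (12,8,c); (12,9,c); (13,7,c); (13,8,c); (13,9,c)
dpo result:
nodes: 0:vx, 1:vx, 2:vx, 3:vx, 4:tri, 7:vx, 8:vx, 9:vx, 10:tri, 11:tri, 12:tri, 13:tri
edges: (4,0,ck); (4,1,c); (4,2,c); (4,3,c); (10,0,c); (10,7,c); (10,9,c); (11,2,c); (11,7,c); (11,8,c); (12,3,c); (12,8,c); (12,9,c); (13,7,c); (13,8,c); (13,9,c)


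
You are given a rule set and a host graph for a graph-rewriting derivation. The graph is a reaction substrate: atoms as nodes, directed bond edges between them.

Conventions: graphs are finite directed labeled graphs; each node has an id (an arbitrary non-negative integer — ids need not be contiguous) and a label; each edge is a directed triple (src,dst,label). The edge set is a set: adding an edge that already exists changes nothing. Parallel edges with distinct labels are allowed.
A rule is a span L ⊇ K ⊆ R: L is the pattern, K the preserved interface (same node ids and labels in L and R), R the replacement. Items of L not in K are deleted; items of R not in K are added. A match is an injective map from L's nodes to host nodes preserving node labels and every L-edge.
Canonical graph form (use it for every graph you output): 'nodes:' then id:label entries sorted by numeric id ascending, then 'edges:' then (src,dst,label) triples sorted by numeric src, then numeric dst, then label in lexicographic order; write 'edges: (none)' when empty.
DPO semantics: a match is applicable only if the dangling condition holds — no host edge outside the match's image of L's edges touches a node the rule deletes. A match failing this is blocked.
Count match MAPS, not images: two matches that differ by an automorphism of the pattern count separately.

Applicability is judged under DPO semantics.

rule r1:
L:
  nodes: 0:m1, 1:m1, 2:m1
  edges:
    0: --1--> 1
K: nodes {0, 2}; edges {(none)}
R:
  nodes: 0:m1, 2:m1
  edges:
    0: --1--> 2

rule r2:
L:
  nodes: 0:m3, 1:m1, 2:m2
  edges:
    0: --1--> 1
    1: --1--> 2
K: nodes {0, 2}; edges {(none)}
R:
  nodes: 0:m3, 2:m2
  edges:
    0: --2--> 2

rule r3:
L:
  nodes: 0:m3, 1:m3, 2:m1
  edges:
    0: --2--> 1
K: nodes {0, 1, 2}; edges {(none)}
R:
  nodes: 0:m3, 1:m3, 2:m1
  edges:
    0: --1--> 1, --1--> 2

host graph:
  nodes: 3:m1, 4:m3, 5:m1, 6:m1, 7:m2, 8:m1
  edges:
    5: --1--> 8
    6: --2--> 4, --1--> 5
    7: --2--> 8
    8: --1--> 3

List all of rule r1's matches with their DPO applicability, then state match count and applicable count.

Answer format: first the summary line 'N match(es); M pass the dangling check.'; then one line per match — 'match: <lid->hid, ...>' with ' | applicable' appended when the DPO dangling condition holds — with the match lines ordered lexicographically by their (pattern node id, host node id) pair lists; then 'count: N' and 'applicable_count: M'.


6 match(es); 2 pass the dangling check.
match: 0->5, 1->8, 2->3
match: 0->5, 1->8, 2->6
match: 0->6, 1->5, 2->3
match: 0->6, 1->5, 2->8
match: 0->8, 1->3, 2->5 | applicable
match: 0->8, 1->3, 2->6 | applicable
count: 6
applicable_count: 2


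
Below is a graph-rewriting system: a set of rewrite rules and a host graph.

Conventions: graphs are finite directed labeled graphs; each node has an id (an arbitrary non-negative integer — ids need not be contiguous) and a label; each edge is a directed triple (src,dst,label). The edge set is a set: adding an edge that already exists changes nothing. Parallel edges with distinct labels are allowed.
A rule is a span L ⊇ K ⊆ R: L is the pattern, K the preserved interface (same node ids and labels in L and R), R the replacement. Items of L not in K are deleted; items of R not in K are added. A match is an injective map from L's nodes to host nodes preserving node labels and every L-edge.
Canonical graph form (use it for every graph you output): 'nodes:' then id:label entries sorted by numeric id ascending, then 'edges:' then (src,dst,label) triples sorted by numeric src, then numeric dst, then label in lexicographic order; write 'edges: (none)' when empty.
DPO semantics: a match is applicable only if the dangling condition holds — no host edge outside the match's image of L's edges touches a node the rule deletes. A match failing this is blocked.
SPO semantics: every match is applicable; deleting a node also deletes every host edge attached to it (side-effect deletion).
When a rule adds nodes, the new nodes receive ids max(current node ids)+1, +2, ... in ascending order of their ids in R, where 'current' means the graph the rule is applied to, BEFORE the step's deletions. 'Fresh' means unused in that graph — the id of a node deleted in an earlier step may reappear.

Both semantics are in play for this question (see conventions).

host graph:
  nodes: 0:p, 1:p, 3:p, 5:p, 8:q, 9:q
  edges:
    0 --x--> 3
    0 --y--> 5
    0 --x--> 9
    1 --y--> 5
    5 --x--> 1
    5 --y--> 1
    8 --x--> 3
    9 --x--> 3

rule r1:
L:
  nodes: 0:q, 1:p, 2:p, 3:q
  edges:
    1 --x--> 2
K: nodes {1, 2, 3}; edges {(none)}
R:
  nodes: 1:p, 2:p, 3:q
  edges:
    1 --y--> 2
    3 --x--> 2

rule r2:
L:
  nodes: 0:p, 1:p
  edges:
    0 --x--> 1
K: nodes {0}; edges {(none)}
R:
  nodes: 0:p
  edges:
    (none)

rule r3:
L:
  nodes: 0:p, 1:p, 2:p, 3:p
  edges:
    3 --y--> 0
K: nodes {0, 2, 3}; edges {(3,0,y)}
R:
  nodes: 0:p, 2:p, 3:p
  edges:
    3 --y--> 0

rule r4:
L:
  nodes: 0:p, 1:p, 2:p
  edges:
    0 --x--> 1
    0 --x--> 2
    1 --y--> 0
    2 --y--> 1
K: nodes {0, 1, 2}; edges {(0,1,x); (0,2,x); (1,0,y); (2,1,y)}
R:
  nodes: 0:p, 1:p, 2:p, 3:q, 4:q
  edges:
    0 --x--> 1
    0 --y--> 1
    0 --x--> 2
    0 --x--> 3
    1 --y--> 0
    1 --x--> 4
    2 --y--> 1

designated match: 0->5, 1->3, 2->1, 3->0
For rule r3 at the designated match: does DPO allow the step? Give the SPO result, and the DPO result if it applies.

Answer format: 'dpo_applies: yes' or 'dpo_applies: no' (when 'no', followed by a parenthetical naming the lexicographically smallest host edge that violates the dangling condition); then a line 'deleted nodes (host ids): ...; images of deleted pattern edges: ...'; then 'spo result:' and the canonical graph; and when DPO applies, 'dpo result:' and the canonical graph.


dpo_applies: no
(the rule deletes node 3, which keeps host edge (0,3,x) outside the match image — the dangling condition fails, DPO blocks; SPO proceeds and side-deletes such edges)
deleted nodes (host ids): 3; images of deleted pattern edges: (none)
spo result:
nodes: 0:p, 1:p, 5:p, 8:q, 9:q
edges: (0,5,y); (0,9,x); (1,5,y); (5,1,x); (5,1,y)
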